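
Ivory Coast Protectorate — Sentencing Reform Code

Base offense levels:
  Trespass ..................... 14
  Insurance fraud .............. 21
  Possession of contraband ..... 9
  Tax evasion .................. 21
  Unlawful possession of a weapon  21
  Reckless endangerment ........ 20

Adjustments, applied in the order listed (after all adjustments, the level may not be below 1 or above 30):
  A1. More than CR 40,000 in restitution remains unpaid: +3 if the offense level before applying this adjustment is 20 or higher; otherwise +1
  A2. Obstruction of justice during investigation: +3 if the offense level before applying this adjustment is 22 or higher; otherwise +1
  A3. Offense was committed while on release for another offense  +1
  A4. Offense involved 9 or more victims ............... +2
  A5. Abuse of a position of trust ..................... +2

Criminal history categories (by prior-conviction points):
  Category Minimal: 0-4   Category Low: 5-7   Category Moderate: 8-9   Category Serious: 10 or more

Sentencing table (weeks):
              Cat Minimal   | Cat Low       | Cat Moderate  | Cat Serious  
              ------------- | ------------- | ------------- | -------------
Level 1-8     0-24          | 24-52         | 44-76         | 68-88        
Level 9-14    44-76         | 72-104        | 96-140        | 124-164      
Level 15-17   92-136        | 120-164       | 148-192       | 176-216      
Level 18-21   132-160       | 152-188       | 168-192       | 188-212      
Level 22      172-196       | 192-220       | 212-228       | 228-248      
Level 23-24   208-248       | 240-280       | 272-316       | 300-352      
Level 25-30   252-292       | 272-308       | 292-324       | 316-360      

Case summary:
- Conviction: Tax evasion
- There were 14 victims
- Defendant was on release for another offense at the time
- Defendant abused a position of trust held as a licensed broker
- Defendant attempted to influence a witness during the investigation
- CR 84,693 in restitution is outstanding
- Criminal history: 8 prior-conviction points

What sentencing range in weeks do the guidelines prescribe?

292-324 weeks

Base offense level for tax evasion: 21.
A1 applies (level before this adjustment is 21 ≥ 20, so +3): 21 + 3 = 24.
A2 applies (level before this adjustment is 24 ≥ 22, so +3): 24 + 3 = 27.
A3 applies: 27 + 1 = 28.
A4 applies: 28 + 2 = 30.
A5 applies: 30 + 2 = 32.
Level 32 exceeds the maximum of 30; capped at 30.
Final offense level: 30.
Criminal history: 8 prior points → Category Moderate (8-9).
Level 30 falls in the 25-30 band.
Grid: Level 25-30 × Category Moderate = 292-324 weeks.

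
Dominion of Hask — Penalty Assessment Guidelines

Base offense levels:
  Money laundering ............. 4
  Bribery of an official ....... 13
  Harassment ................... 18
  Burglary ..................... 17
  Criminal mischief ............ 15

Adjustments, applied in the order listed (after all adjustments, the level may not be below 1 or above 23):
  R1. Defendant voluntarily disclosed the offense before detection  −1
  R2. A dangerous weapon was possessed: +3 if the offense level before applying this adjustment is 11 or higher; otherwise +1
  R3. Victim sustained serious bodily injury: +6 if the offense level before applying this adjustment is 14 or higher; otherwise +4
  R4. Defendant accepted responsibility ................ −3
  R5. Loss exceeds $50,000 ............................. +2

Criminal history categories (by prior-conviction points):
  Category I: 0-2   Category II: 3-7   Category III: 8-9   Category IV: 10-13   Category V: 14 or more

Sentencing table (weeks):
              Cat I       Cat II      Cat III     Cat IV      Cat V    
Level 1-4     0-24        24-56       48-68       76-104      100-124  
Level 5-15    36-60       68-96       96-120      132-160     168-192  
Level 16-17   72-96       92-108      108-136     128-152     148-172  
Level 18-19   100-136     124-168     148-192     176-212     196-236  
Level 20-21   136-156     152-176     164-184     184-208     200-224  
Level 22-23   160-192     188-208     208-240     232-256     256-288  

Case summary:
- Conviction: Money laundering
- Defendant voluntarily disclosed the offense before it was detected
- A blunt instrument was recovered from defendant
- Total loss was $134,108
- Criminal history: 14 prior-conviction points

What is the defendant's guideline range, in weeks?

168-192 weeks

Base offense level for money laundering: 4.
R1 applies: 4 − 1 = 3.
R2 applies (level before this adjustment is 3 < 11, so +1): 3 + 1 = 4.
R3 does not apply.
R4 does not apply.
R5 applies: 4 + 2 = 6.
Final offense level: 6.
Criminal history: 14 prior points → Category V (14+).
Level 6 falls in the 5-15 band.
Grid: Level 5-15 × Category V = 168-192 weeks.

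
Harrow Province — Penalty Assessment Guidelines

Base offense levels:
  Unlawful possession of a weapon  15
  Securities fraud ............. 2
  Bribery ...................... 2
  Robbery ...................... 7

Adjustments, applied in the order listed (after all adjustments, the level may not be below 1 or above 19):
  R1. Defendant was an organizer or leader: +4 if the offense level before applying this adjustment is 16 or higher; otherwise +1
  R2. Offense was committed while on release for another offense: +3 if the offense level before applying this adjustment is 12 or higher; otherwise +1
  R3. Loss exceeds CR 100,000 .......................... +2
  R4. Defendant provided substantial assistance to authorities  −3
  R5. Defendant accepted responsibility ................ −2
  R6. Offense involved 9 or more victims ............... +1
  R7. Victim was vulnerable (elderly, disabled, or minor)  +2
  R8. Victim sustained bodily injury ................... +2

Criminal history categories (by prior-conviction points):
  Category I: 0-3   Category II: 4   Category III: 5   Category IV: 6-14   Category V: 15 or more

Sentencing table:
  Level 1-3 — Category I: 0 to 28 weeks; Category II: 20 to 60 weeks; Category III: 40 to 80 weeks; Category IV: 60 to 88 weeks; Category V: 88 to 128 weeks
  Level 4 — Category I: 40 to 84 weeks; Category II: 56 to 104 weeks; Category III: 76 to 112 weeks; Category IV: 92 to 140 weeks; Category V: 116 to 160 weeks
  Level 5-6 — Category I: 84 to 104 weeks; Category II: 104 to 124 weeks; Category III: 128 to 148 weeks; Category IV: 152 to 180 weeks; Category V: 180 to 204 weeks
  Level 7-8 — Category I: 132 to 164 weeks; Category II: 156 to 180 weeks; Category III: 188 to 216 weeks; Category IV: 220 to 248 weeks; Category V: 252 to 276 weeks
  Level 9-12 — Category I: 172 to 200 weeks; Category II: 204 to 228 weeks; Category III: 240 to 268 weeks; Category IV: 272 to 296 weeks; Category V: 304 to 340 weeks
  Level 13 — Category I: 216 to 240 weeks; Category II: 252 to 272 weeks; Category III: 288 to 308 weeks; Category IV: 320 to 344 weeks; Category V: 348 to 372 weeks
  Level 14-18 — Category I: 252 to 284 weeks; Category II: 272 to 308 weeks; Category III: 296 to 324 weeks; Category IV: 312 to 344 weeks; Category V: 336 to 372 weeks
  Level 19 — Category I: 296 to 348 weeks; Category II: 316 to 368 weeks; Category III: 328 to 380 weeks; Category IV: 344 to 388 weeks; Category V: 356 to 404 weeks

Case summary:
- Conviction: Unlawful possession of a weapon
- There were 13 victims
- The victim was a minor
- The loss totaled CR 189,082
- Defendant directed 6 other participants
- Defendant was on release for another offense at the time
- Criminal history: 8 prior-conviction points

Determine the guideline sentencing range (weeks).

Base offense level for unlawful possession of a weapon: 15.
R1 applies (level before this adjustment is 15 < 16, so +1): 15 + 1 = 16.
R2 applies (level before this adjustment is 16 ≥ 12, so +3): 16 + 3 = 19.
R3 applies: 19 + 2 = 21.
R5 does not apply.
R6 applies: 21 + 1 = 22.
R7 applies: 22 + 2 = 24.
Level 24 exceeds the maximum of 19; capped at 19.
Final offense level: 19.
Criminal history: 8 prior points → Category IV (6-14).
Level 19 falls in the 19 band.
Grid: Level 19 × Category IV = 344-388 weeks.

344-388 weeks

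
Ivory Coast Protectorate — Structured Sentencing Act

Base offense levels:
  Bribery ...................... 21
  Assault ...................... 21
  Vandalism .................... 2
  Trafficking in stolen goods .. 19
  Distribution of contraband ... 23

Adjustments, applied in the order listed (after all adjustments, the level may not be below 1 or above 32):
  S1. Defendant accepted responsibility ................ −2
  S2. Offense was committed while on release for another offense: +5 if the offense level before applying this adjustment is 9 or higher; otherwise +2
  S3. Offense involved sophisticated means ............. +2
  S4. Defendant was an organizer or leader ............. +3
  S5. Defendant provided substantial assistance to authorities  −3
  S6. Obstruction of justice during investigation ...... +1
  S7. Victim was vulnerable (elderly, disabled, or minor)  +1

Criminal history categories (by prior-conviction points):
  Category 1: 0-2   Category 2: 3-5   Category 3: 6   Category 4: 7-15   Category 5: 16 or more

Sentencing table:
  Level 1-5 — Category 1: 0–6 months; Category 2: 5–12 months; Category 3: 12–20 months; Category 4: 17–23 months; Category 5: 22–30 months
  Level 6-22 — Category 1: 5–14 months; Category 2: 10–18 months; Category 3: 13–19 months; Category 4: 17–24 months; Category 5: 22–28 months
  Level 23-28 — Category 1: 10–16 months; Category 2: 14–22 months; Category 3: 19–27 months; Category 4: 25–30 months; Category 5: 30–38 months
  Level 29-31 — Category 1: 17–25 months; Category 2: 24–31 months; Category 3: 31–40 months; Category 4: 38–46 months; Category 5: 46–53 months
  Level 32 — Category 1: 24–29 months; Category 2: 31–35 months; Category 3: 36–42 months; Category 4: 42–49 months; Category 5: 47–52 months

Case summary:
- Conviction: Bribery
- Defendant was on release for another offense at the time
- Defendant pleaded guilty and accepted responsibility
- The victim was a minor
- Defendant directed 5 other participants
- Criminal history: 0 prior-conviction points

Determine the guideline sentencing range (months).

10-16 months

Base offense level for bribery: 21.
S1 applies: 21 − 2 = 19.
S2 applies (level before this adjustment is 19 ≥ 9, so +5): 19 + 5 = 24.
S4 applies: 24 + 3 = 27.
S5 does not apply.
S6 does not apply.
S7 applies: 27 + 1 = 28.
Final offense level: 28.
Criminal history: 0 prior points → Category 1 (0-2).
Level 28 falls in the 23-28 band.
Grid: Level 23-28 × Category 1 = 10-16 months.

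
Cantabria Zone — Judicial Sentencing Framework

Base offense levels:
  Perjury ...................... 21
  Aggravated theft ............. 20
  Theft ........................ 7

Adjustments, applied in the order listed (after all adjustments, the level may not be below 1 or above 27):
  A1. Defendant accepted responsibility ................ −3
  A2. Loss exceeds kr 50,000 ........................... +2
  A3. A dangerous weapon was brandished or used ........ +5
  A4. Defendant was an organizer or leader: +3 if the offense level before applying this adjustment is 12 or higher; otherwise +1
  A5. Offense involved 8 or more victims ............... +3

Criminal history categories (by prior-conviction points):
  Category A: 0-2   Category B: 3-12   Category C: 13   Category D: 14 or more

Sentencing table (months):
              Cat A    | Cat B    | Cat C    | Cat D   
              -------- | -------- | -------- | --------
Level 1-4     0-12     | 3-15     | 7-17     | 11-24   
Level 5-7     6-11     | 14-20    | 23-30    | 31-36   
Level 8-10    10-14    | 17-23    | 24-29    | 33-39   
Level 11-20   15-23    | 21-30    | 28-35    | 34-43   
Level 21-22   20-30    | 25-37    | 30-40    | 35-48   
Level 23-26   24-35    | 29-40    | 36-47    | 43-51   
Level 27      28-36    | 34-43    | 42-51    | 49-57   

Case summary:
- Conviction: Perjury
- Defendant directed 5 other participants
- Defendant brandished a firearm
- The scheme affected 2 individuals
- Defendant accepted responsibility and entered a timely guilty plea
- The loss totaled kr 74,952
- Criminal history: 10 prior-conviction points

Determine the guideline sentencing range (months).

34-43 months

Base offense level for perjury: 21.
A1 applies: 21 − 3 = 18.
A2 applies: 18 + 2 = 20.
A3 applies: 20 + 5 = 25.
A4 applies (level before this adjustment is 25 ≥ 12, so +3): 25 + 3 = 28.
Level 28 exceeds the maximum of 27; capped at 27.
Final offense level: 27.
Criminal history: 10 prior points → Category B (3-12).
Level 27 falls in the 27 band.
Grid: Level 27 × Category B = 34-43 months.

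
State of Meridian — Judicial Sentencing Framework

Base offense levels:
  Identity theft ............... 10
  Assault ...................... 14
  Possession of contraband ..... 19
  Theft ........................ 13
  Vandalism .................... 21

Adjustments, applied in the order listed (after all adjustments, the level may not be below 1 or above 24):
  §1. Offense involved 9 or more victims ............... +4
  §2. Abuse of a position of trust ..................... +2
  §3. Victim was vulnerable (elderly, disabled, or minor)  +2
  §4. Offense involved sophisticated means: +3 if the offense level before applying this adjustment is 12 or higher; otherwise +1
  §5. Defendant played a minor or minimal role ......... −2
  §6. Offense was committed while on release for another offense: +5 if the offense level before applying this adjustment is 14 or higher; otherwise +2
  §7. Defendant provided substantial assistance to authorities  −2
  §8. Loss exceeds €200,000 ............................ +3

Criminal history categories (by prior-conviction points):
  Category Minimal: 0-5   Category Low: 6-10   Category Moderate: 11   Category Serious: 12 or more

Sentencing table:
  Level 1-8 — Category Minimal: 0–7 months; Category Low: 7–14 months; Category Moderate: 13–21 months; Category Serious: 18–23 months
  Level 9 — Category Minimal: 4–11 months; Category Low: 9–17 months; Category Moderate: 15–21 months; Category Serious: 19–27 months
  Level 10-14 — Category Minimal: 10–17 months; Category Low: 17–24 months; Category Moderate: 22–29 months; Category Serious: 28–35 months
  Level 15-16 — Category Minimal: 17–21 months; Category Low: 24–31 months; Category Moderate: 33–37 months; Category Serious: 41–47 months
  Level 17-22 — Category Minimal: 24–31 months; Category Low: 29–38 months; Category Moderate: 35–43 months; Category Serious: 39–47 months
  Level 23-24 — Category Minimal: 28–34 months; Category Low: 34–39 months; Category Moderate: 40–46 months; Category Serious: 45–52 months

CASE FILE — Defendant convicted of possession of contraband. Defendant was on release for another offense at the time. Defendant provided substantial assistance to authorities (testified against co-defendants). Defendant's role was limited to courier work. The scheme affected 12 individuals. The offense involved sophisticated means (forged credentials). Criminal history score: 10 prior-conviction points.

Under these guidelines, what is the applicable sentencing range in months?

Base offense level for possession of contraband: 19.
§1 applies: 19 + 4 = 23.
§4 applies (level before this adjustment is 23 ≥ 12, so +3): 23 + 3 = 26.
§5 applies: 26 − 2 = 24.
§6 applies (level before this adjustment is 24 ≥ 14, so +5): 24 + 5 = 29.
§7 applies: 29 − 2 = 27.
Level 27 exceeds the maximum of 24; capped at 24.
Final offense level: 24.
Criminal history: 10 prior points → Category Low (6-10).
Level 24 falls in the 23-24 band.
Grid: Level 23-24 × Category Low = 34-39 months.

34-39 months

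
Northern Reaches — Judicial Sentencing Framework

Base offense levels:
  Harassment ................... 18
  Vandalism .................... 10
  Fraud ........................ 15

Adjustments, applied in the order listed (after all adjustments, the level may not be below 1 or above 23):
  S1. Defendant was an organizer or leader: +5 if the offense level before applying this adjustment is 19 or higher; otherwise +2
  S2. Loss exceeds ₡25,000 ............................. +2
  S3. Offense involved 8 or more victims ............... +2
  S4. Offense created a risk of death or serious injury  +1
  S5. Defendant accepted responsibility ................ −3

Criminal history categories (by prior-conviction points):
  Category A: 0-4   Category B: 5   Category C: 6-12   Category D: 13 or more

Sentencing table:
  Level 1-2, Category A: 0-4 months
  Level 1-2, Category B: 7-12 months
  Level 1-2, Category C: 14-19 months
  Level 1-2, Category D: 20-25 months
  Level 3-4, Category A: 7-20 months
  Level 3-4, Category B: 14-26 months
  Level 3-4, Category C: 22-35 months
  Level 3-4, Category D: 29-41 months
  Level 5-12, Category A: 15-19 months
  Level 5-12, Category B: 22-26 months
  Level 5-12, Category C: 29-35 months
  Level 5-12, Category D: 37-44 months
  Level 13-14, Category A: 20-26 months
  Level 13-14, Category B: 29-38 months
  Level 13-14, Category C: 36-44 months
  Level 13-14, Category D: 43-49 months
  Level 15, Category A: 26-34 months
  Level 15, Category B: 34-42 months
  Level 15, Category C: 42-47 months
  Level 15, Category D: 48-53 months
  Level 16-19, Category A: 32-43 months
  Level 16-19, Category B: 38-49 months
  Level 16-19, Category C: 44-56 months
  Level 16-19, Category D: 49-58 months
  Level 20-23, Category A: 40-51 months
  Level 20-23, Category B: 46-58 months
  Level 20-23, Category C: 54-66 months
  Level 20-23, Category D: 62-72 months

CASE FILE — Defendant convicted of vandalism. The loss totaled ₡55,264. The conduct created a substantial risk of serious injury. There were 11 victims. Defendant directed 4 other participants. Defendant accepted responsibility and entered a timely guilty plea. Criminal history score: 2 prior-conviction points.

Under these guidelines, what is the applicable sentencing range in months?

Base offense level for vandalism: 10.
S1 applies (level before this adjustment is 10 < 19, so +2): 10 + 2 = 12.
S2 applies: 12 + 2 = 14.
S3 applies: 14 + 2 = 16.
S4 applies: 16 + 1 = 17.
S5 applies: 17 − 3 = 14.
Final offense level: 14.
Criminal history: 2 prior points → Category A (0-4).
Level 14 falls in the 13-14 band.
Grid: Level 13-14 × Category A = 20-26 months.

20-26 months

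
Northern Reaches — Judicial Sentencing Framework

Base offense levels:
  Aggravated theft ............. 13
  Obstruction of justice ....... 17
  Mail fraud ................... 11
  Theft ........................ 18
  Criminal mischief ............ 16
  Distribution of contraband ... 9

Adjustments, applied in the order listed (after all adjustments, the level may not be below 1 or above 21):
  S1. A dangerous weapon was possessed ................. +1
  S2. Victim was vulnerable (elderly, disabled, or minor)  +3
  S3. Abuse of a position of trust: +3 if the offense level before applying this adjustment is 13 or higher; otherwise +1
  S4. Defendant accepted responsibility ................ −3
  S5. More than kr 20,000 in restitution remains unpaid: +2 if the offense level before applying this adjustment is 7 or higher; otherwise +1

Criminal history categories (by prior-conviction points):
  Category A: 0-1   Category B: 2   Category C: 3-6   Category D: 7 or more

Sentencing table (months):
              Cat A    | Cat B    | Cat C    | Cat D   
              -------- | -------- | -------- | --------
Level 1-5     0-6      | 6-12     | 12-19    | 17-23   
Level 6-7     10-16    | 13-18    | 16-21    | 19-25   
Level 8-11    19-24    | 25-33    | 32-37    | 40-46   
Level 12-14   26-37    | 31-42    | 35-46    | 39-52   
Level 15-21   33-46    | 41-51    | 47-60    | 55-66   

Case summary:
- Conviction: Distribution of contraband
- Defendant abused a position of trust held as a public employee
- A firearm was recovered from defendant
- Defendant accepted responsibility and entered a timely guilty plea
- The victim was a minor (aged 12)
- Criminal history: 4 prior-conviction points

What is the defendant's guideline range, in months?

35-46 months

Base offense level for distribution of contraband: 9.
S1 applies: 9 + 1 = 10.
S2 applies: 10 + 3 = 13.
S3 applies (level before this adjustment is 13 ≥ 13, so +3): 13 + 3 = 16.
S4 applies: 16 − 3 = 13.
S5 does not apply.
Final offense level: 13.
Criminal history: 4 prior points → Category C (3-6).
Level 13 falls in the 12-14 band.
Grid: Level 12-14 × Category C = 35-46 months.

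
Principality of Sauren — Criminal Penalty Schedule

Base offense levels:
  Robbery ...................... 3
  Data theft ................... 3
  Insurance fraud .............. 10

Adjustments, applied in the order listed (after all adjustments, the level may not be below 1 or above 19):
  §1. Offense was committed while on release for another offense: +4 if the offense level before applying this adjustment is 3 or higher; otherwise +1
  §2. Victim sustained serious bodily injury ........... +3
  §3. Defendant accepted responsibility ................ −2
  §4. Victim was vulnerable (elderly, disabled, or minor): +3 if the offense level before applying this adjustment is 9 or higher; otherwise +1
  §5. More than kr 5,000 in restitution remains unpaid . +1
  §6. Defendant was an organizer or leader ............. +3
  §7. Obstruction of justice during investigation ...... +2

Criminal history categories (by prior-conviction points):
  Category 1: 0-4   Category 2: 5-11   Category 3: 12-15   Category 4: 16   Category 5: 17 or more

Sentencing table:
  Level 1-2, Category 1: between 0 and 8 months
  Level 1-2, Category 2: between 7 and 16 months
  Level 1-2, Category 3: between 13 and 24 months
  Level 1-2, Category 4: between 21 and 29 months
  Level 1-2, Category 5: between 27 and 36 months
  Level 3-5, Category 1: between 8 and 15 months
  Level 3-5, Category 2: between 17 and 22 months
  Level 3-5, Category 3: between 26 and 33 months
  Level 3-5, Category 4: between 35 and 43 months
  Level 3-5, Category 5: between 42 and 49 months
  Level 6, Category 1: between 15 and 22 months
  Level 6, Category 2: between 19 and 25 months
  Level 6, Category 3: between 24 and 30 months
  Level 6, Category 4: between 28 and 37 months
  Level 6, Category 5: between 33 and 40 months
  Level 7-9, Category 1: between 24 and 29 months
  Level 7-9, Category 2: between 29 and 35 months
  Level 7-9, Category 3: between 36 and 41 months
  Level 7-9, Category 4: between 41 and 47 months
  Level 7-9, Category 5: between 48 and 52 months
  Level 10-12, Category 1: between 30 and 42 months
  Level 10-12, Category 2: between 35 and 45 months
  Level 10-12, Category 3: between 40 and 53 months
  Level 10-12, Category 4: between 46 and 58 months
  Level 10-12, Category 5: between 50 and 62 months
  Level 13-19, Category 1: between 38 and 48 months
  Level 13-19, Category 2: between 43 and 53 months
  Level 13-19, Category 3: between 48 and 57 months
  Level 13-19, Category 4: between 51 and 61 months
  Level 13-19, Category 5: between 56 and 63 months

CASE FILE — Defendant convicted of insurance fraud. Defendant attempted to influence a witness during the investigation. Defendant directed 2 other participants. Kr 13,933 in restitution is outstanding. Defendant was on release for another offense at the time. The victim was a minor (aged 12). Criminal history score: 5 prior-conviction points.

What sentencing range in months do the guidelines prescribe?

43-53 months

Base offense level for insurance fraud: 10.
§1 applies (level before this adjustment is 10 ≥ 3, so +4): 10 + 4 = 14.
§2 does not apply.
§3 does not apply.
§4 applies (level before this adjustment is 14 ≥ 9, so +3): 14 + 3 = 17.
§5 applies: 17 + 1 = 18.
§6 applies: 18 + 3 = 21.
§7 applies: 21 + 2 = 23.
Level 23 exceeds the maximum of 19; capped at 19.
Final offense level: 19.
Criminal history: 5 prior points → Category 2 (5-11).
Level 19 falls in the 13-19 band.
Grid: Level 13-19 × Category 2 = 43-53 months.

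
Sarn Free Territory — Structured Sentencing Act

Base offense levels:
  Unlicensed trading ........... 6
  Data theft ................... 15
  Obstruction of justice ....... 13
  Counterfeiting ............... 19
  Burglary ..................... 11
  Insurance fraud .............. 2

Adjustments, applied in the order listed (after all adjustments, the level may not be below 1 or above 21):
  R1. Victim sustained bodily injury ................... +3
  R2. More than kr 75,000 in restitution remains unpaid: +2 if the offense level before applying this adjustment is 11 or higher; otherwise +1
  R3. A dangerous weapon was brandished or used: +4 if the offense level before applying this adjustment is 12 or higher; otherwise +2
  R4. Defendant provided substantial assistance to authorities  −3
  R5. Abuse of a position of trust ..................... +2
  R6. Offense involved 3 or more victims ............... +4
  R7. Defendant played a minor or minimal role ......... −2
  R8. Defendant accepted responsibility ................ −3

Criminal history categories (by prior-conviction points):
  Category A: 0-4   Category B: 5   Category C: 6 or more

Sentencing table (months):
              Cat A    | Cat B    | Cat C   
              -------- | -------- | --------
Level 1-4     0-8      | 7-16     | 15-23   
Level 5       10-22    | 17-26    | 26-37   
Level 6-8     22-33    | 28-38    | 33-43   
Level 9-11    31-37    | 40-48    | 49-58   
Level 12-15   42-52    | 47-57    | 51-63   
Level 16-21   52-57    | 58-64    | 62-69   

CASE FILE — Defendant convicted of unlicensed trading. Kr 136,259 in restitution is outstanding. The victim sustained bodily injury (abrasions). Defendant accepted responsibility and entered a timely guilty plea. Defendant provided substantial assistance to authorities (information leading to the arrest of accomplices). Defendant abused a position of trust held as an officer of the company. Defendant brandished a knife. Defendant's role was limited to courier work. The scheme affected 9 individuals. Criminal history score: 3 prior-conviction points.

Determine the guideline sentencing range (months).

Base offense level for unlicensed trading: 6.
R1 applies: 6 + 3 = 9.
R2 applies (level before this adjustment is 9 < 11, so +1): 9 + 1 = 10.
R3 applies (level before this adjustment is 10 < 12, so +2): 10 + 2 = 12.
R4 applies: 12 − 3 = 9.
R5 applies: 9 + 2 = 11.
R6 applies: 11 + 4 = 15.
R7 applies: 15 − 2 = 13.
R8 applies: 13 − 3 = 10.
Final offense level: 10.
Criminal history: 3 prior points → Category A (0-4).
Level 10 falls in the 9-11 band.
Grid: Level 9-11 × Category A = 31-37 months.

31-37 months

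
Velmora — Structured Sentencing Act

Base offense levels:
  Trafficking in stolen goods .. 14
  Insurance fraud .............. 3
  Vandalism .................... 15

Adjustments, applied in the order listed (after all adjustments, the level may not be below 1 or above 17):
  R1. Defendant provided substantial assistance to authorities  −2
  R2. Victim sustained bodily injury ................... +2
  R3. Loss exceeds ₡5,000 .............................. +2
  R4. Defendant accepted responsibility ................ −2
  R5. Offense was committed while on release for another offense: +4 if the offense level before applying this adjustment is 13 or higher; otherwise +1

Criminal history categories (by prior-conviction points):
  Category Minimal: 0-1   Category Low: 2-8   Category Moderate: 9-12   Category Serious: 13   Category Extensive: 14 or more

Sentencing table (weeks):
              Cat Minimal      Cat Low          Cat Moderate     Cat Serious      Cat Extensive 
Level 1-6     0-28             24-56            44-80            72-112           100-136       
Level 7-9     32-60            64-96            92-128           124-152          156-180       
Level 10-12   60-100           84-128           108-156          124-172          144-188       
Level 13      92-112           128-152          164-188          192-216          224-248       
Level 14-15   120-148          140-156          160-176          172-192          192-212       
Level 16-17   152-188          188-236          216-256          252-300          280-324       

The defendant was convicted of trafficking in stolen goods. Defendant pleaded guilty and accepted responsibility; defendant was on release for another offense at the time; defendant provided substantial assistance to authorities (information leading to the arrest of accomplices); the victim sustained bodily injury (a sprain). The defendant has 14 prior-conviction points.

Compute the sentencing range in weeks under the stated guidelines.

Base offense level for trafficking in stolen goods: 14.
R1 applies: 14 − 2 = 12.
R2 applies: 12 + 2 = 14.
R3 does not apply.
R4 applies: 14 − 2 = 12.
R5 applies (level before this adjustment is 12 < 13, so +1): 12 + 1 = 13.
Final offense level: 13.
Criminal history: 14 prior points → Category Extensive (14+).
Level 13 falls in the 13 band.
Grid: Level 13 × Category Extensive = 224-248 weeks.

224-248 weeks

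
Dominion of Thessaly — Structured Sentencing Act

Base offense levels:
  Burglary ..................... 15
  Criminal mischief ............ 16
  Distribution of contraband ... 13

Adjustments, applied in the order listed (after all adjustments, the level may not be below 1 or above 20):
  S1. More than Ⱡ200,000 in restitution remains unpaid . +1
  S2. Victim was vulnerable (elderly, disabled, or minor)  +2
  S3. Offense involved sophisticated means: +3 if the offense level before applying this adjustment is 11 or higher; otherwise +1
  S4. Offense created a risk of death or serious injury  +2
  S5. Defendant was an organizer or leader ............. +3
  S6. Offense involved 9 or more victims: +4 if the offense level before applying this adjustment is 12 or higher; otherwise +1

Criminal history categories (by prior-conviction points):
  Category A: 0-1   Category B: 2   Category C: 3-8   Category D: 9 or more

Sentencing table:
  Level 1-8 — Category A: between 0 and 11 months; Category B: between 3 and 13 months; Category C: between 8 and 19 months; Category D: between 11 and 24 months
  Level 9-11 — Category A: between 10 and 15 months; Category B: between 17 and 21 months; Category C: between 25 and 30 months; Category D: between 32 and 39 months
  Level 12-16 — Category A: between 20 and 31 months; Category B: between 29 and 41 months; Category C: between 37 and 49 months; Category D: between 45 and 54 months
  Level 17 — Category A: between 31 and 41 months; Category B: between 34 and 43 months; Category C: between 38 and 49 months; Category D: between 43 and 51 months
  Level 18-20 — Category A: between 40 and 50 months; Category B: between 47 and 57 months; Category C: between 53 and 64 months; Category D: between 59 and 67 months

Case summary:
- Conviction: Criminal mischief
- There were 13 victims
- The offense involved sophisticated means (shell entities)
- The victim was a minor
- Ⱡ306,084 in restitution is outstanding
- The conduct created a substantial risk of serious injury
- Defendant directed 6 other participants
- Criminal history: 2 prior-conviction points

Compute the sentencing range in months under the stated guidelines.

47-57 months

Base offense level for criminal mischief: 16.
S1 applies: 16 + 1 = 17.
S2 applies: 17 + 2 = 19.
S3 applies (level before this adjustment is 19 ≥ 11, so +3): 19 + 3 = 22.
S4 applies: 22 + 2 = 24.
S5 applies: 24 + 3 = 27.
S6 applies (level before this adjustment is 27 ≥ 12, so +4): 27 + 4 = 31.
Level 31 exceeds the maximum of 20; capped at 20.
Final offense level: 20.
Criminal history: 2 prior points → Category B (2).
Level 20 falls in the 18-20 band.
Grid: Level 18-20 × Category B = 47-57 months.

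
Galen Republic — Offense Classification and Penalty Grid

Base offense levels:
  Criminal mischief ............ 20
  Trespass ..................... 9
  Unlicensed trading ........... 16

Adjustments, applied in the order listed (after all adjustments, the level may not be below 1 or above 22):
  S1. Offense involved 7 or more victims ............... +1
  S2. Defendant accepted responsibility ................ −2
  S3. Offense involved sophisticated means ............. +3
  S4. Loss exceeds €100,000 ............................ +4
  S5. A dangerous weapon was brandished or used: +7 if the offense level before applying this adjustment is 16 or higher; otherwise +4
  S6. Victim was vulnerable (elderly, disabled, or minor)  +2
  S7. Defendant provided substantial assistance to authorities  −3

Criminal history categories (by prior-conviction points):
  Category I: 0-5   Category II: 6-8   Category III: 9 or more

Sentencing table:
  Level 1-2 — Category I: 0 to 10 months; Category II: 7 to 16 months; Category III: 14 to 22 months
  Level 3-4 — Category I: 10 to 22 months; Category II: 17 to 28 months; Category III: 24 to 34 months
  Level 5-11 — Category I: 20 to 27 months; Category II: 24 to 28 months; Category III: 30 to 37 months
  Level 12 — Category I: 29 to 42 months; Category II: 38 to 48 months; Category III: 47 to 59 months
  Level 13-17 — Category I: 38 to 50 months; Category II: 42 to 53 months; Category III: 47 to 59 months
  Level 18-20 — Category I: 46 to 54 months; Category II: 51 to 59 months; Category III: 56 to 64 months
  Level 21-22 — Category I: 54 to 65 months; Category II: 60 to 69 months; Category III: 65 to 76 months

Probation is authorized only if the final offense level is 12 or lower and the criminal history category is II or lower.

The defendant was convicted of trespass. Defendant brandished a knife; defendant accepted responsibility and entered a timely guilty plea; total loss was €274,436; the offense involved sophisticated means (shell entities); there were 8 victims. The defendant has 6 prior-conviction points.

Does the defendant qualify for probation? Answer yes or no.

Base offense level for trespass: 9.
S1 applies: 9 + 1 = 10.
S2 applies: 10 − 2 = 8.
S3 applies: 8 + 3 = 11.
S4 applies: 11 + 4 = 15.
S5 applies (level before this adjustment is 15 < 16, so +4): 15 + 4 = 19.
Final offense level: 19.
Criminal history: 6 prior points → Category II (6-8).
Level 19 falls in the 18-20 band.
Grid: Level 18-20 × Category II = 51-59 months.
Probation check: level 19 > 12 and category II ≤ II → not eligible.

No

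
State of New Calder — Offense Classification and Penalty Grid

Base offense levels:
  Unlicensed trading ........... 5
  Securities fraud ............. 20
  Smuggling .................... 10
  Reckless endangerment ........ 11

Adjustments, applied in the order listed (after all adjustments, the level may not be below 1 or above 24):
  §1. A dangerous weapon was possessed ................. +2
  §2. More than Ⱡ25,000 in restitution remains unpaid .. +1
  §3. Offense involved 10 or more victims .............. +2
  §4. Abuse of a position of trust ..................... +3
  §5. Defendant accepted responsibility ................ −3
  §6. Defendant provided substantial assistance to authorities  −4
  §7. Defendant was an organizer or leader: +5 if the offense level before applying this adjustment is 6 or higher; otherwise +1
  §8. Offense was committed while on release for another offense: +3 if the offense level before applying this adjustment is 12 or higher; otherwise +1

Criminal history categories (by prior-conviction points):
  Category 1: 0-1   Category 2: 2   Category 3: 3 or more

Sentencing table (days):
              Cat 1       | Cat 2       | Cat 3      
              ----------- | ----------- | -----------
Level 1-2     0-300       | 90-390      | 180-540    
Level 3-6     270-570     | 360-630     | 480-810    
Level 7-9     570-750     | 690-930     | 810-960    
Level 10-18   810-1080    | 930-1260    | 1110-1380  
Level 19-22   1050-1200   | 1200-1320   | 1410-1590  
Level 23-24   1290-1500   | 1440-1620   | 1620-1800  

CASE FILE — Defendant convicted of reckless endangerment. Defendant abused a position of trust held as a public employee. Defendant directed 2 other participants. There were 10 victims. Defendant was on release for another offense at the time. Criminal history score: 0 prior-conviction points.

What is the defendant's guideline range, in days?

1290-1500 days

Base offense level for reckless endangerment: 11.
§3 applies: 11 + 2 = 13.
§4 applies: 13 + 3 = 16.
§5 does not apply.
§7 applies (level before this adjustment is 16 ≥ 6, so +5): 16 + 5 = 21.
§8 applies (level before this adjustment is 21 ≥ 12, so +3): 21 + 3 = 24.
Final offense level: 24.
Criminal history: 0 prior points → Category 1 (0-1).
Level 24 falls in the 23-24 band.
Grid: Level 23-24 × Category 1 = 1290-1500 days.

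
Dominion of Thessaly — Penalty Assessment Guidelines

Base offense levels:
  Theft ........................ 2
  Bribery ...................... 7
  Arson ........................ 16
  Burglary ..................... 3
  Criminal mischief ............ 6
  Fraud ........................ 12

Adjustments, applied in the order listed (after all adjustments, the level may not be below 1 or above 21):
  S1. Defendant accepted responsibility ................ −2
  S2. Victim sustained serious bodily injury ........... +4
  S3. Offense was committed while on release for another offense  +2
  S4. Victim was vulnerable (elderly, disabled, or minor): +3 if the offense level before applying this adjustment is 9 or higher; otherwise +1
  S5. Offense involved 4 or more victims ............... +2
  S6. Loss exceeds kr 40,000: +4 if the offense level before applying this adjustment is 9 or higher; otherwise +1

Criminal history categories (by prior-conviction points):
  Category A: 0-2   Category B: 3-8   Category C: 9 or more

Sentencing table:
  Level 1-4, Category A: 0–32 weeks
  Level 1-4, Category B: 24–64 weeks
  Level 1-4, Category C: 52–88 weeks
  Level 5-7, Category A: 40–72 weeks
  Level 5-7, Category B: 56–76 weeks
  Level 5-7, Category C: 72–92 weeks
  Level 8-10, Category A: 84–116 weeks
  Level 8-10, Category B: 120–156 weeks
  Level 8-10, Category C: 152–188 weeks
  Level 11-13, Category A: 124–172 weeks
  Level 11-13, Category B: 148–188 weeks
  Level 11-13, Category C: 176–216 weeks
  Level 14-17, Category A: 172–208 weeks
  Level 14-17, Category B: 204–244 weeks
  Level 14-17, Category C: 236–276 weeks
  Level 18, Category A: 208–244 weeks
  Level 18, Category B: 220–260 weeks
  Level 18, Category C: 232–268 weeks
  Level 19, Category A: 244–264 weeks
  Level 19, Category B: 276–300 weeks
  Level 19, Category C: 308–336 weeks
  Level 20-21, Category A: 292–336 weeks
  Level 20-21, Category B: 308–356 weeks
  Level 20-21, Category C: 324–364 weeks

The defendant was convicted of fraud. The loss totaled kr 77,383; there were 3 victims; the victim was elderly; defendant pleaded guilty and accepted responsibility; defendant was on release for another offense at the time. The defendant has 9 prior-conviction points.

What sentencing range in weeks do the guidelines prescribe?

308-336 weeks

Base offense level for fraud: 12.
S1 applies: 12 − 2 = 10.
S2 does not apply.
S3 applies: 10 + 2 = 12.
S4 applies (level before this adjustment is 12 ≥ 9, so +3): 12 + 3 = 15.
S6 applies (level before this adjustment is 15 ≥ 9, so +4): 15 + 4 = 19.
Final offense level: 19.
Criminal history: 9 prior points → Category C (9+).
Level 19 falls in the 19 band.
Grid: Level 19 × Category C = 308-336 weeks.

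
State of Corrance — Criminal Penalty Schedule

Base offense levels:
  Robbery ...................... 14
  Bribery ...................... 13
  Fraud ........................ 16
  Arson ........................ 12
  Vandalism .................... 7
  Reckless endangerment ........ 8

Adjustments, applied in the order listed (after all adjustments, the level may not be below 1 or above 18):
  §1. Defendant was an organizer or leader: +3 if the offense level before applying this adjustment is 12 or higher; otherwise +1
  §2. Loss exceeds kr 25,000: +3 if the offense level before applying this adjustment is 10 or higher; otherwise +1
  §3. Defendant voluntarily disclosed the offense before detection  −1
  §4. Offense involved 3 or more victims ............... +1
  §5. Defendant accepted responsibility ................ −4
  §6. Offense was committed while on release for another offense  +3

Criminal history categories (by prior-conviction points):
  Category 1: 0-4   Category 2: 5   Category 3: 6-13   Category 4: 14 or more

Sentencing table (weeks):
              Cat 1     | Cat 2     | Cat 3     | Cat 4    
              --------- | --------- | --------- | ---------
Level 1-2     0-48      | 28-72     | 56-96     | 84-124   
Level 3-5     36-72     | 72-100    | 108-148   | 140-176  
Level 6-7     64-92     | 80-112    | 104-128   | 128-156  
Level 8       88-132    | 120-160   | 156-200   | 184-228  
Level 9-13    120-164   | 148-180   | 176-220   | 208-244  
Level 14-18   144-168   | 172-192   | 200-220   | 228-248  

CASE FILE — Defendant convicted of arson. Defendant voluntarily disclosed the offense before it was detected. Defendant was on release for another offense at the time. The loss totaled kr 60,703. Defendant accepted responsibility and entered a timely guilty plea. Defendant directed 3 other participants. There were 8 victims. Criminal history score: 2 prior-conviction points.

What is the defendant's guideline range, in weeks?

Base offense level for arson: 12.
§1 applies (level before this adjustment is 12 ≥ 12, so +3): 12 + 3 = 15.
§2 applies (level before this adjustment is 15 ≥ 10, so +3): 15 + 3 = 18.
§3 applies: 18 − 1 = 17.
§4 applies: 17 + 1 = 18.
§5 applies: 18 − 4 = 14.
§6 applies: 14 + 3 = 17.
Final offense level: 17.
Criminal history: 2 prior points → Category 1 (0-4).
Level 17 falls in the 14-18 band.
Grid: Level 14-18 × Category 1 = 144-168 weeks.

144-168 weeks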